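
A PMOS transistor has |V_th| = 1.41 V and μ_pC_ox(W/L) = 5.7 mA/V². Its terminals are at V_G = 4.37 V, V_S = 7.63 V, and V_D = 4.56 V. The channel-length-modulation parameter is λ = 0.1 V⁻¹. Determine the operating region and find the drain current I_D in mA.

V_SG = V_S − V_G = 7.63 − 4.37 = 3.26 V; V_SD = V_S − V_D = 7.63 − 4.56 = 3.07 V.
V_ov = V_SG − |V_th| = 3.26 − 1.41 = 1.85 V.
Since V_SD = 3.07 V ≥ V_ov = 1.85 V, the device is in saturation.
I_D = ½ k_p V_ov² (1 + λ V_SD) = 0.5 × 5.7 × 1.85² × (1 + 0.1 × 3.07) = 12.7 mA.

Saturation; I_D = 12.7 mA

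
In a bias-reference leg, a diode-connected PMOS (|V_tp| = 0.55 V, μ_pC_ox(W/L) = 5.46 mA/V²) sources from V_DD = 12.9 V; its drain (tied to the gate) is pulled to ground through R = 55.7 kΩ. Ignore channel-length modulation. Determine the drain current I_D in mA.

I_D = 0.217 mA

With gate tied to drain, V_SG = V_SD ≥ V_SG − |V_tp|, so the device is in saturation.
KCL at the drain: ½ k_p (V_SG − |V_tp|)² = (V_DD − V_SG)/R.
Let x = V_SG − 0.55. Then 152 x² + x − 12.35 = 0, giving x = 0.282 V (positive root), so V_SG = 0.832 V.
I_D = (V_DD − V_SG)/R = (12.9 − 0.832) / 55.7 = 0.217 mA.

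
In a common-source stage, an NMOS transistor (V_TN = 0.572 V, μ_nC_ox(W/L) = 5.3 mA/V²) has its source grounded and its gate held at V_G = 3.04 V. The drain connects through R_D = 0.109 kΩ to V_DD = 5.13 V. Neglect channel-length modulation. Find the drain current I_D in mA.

I_D = 16.1 mA

V_GS = V_G = 3.04 V, so V_ov = 3.04 − 0.572 = 2.47 V.
Assume saturation: I_D = ½ k_n V_ov² = 0.5 × 5.3 × 2.47² = 16.1 mA, giving V_DS = V_DD − I_D R_D = 5.13 − 16.1 × 0.109 = 3.37 V.
V_DS = 3.37 V ≥ V_ov = 2.47 V, confirming saturation.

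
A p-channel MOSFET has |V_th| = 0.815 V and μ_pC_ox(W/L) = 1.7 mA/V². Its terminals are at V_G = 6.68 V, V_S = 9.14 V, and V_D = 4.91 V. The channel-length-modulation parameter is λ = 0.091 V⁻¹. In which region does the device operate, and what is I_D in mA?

Saturation; I_D = 3.19 mA

V_SG = V_S − V_G = 9.14 − 6.68 = 2.46 V; V_SD = V_S − V_D = 9.14 − 4.91 = 4.23 V.
V_ov = V_SG − |V_th| = 2.46 − 0.815 = 1.65 V.
Since V_SD = 4.23 V ≥ V_ov = 1.65 V, the device is in saturation.
I_D = ½ k_p V_ov² (1 + λ V_SD) = 0.5 × 1.7 × 1.65² × (1 + 0.091 × 4.23) = 3.19 mA.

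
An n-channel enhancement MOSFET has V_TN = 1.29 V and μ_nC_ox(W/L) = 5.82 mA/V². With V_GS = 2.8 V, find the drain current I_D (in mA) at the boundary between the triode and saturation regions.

At the boundary V_DS = V_ov = V_GS − V_TN = 2.8 − 1.29 = 1.51 V.
I_D = ½ k_n V_ov² = 0.5 × 5.82 × 1.51² = 6.64 mA.

I_D = 6.64 mA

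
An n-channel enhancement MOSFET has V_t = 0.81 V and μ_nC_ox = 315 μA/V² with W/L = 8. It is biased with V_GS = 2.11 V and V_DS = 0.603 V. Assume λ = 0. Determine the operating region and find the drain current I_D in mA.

Triode; I_D = 1.52 mA

k_n = μ_nC_ox · (W/L) = 2.52 mA/V².
V_ov = V_GS − V_t = 2.11 − 0.81 = 1.3 V.
Since V_DS = 0.603 V < V_ov = 1.3 V, the device is in the triode region.
I_D = k_n [V_ov · V_DS − ½ V_DS²] = 2.52 × [1.3 × 0.603 − 0.5 × 0.603²] = 1.52 mA.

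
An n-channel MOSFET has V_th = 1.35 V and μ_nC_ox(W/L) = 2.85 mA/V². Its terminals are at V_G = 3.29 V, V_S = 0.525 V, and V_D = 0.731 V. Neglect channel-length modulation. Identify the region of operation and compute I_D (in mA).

V_GS = V_G − V_S = 3.29 − 0.525 = 2.77 V; V_DS = V_D − V_S = 0.731 − 0.525 = 0.206 V.
V_ov = V_GS − V_th = 2.77 − 1.35 = 1.42 V.
Since V_DS = 0.206 V < V_ov = 1.42 V, the device is in the triode region.
I_D = k_n [V_ov · V_DS − ½ V_DS²] = 2.85 × [1.42 × 0.206 − 0.5 × 0.206²] = 0.77 mA.

Triode; I_D = 0.770 mA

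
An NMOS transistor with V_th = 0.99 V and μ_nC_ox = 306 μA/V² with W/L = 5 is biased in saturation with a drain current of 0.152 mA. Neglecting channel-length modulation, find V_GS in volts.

V_GS = 1.44 V

k_n = μ_nC_ox · (W/L) = 1.53 mA/V².
In saturation I_D = ½ k_n (V_GS − V_th)², so V_GS − V_th = √(2 I_D / k_n) = √(2 × 0.152 / 1.53) = 0.446 V.
V_GS = 0.99 + 0.446 = 1.44 V.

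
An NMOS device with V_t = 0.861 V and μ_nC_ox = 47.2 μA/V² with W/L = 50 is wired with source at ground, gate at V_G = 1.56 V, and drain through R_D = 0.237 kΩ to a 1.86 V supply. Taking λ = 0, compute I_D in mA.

V_GS = V_G = 1.56 V, so V_ov = 1.56 − 0.861 = 0.699 V.
k_n = μ_nC_ox · (W/L) = 2.36 mA/V².
Assume saturation: I_D = ½ k_n V_ov² = 0.5 × 2.36 × 0.699² = 0.577 mA, giving V_DS = V_DD − I_D R_D = 1.86 − 0.577 × 0.237 = 1.72 V.
V_DS = 1.72 V ≥ V_ov = 0.699 V, confirming saturation.

I_D = 0.577 mA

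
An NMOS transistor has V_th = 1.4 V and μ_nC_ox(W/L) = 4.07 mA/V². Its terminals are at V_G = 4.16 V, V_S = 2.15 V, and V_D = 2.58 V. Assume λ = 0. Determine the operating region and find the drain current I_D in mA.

V_GS = V_G − V_S = 4.16 − 2.15 = 2.01 V; V_DS = V_D − V_S = 2.58 − 2.15 = 0.43 V.
V_ov = V_GS − V_th = 2.01 − 1.4 = 0.61 V.
Since V_DS = 0.43 V < V_ov = 0.61 V, the device is in the triode region.
I_D = k_n [V_ov · V_DS − ½ V_DS²] = 4.07 × [0.61 × 0.43 − 0.5 × 0.43²] = 0.691 mA.

Triode; I_D = 0.691 mA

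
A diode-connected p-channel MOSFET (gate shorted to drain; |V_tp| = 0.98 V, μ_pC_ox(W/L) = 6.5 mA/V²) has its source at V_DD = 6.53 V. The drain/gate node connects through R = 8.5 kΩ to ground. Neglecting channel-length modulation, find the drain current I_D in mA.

I_D = 0.602 mA

With gate tied to drain, V_SG = V_SD ≥ V_SG − |V_tp|, so the device is in saturation.
KCL at the drain: ½ k_p (V_SG − |V_tp|)² = (V_DD − V_SG)/R.
Let x = V_SG − 0.98. Then 27.6 x² + x − 5.55 = 0, giving x = 0.43 V (positive root), so V_SG = 1.41 V.
I_D = (V_DD − V_SG)/R = (6.53 − 1.41) / 8.5 = 0.602 mA.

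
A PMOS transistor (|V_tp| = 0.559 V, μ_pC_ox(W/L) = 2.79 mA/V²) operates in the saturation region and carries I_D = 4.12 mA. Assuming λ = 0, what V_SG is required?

In saturation I_D = ½ k_p (V_SG − |V_tp|)², so V_SG − |V_tp| = √(2 I_D / k_p) = √(2 × 4.12 / 2.79) = 1.72 V.
V_SG = 0.559 + 1.72 = 2.28 V.

V_SG = 2.28 V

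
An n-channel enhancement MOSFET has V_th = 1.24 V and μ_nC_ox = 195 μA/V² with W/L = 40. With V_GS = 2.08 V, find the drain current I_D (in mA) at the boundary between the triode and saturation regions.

At the boundary V_DS = V_ov = V_GS − V_th = 2.08 − 1.24 = 0.84 V.
k_n = μ_nC_ox · (W/L) = 7.8 mA/V².
I_D = ½ k_n V_ov² = 0.5 × 7.8 × 0.84² = 2.75 mA.

I_D = 2.75 mA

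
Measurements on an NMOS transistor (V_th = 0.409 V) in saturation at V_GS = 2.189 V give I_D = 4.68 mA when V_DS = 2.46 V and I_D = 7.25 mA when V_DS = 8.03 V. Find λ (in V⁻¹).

λ = 0.130 V⁻¹

With V_GS fixed, I_D ∝ (1 + λ V_DS) in saturation, so I_D2/I_D1 = (1 + λ V_DS2)/(1 + λ V_DS1).
7.25/4.68 = 1.549 = (1 + 8.03 λ)/(1 + 2.46 λ).
Solving: λ (I_D1 V_DS2 − I_D2 V_DS1) = I_D2 − I_D1, so λ = (7.25 − 4.68) / (4.68 × 8.03 − 7.25 × 2.46) = 2.57 / 19.7 = 0.13 V⁻¹.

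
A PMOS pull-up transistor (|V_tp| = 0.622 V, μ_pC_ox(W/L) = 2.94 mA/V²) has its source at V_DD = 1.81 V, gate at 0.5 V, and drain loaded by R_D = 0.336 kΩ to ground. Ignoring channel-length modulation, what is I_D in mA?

I_D = 0.696 mA

V_SG = V_DD − V_G = 1.81 − 0.5 = 1.31 V, so V_ov = 1.31 − 0.622 = 0.688 V.
Assume saturation: I_D = ½ k_p V_ov² = 0.5 × 2.94 × 0.688² = 0.696 mA, giving V_SD = V_DD − I_D R_D = 1.81 − 0.696 × 0.336 = 1.58 V.
V_SD = 1.58 V ≥ V_ov = 0.688 V, confirming saturation.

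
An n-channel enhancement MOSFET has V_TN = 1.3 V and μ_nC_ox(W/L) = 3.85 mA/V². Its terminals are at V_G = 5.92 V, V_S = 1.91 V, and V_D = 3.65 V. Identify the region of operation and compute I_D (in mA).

Triode; I_D = 12.3 mA

V_GS = V_G − V_S = 5.92 − 1.91 = 4.01 V; V_DS = V_D − V_S = 3.65 − 1.91 = 1.74 V.
V_ov = V_GS − V_TN = 4.01 − 1.3 = 2.71 V.
Since V_DS = 1.74 V < V_ov = 2.71 V, the device is in the triode region.
I_D = k_n [V_ov · V_DS − ½ V_DS²] = 3.85 × [2.71 × 1.74 − 0.5 × 1.74²] = 12.3 mA.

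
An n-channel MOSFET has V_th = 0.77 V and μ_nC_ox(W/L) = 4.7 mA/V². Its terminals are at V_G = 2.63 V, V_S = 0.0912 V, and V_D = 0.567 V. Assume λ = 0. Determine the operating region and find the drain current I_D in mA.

V_GS = V_G − V_S = 2.63 − 0.0912 = 2.54 V; V_DS = V_D − V_S = 0.567 − 0.0912 = 0.476 V.
V_ov = V_GS − V_th = 2.54 − 0.77 = 1.77 V.
Since V_DS = 0.476 V < V_ov = 1.77 V, the device is in the triode region.
I_D = k_n [V_ov · V_DS − ½ V_DS²] = 4.7 × [1.77 × 0.476 − 0.5 × 0.476²] = 3.42 mA.

Triode; I_D = 3.42 mA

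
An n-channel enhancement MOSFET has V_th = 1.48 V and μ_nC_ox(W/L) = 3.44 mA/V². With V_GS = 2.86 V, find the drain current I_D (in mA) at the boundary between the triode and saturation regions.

At the boundary V_DS = V_ov = V_GS − V_th = 2.86 − 1.48 = 1.38 V.
I_D = ½ k_n V_ov² = 0.5 × 3.44 × 1.38² = 3.28 mA.

I_D = 3.28 mA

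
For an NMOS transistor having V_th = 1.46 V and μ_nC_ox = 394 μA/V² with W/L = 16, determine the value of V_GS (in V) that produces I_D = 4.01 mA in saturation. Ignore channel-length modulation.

k_n = μ_nC_ox · (W/L) = 6.304 mA/V².
In saturation I_D = ½ k_n (V_GS − V_th)², so V_GS − V_th = √(2 I_D / k_n) = √(2 × 4.01 / 6.304) = 1.13 V.
V_GS = 1.46 + 1.13 = 2.59 V.

V_GS = 2.59 V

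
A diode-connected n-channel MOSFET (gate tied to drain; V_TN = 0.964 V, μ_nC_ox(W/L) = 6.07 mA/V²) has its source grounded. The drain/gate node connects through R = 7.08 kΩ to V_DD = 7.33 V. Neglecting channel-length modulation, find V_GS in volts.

V_GS = 1.49 V

With gate tied to drain, V_GS = V_DS ≥ V_GS − V_TN, so the device is in saturation.
KCL at the drain: ½ k_n (V_GS − V_TN)² = (V_DD − V_GS)/R.
Let x = V_GS − 0.964. Then 21.5 x² + x − 6.366 = 0, giving x = 0.522 V (positive root), so V_GS = 1.49 V.
I_D = (V_DD − V_GS)/R = (7.33 − 1.49) / 7.08 = 0.825 mA.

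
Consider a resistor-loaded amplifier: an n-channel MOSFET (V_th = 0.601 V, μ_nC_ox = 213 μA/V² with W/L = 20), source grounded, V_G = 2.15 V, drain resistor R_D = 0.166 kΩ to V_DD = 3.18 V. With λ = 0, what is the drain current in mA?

I_D = 5.11 mA

V_GS = V_G = 2.15 V, so V_ov = 2.15 − 0.601 = 1.55 V.
k_n = μ_nC_ox · (W/L) = 4.26 mA/V².
Assume saturation: I_D = ½ k_n V_ov² = 0.5 × 4.26 × 1.55² = 5.11 mA, giving V_DS = V_DD − I_D R_D = 3.18 − 5.11 × 0.166 = 2.33 V.
V_DS = 2.33 V ≥ V_ov = 1.55 V, confirming saturation.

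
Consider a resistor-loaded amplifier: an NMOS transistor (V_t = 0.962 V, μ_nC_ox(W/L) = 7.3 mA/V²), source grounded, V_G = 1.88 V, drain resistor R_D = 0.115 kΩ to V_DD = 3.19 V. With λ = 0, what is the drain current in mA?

I_D = 3.08 mA

V_GS = V_G = 1.88 V, so V_ov = 1.88 − 0.962 = 0.918 V.
Assume saturation: I_D = ½ k_n V_ov² = 0.5 × 7.3 × 0.918² = 3.08 mA, giving V_DS = V_DD − I_D R_D = 3.19 − 3.08 × 0.115 = 2.84 V.
V_DS = 2.84 V ≥ V_ov = 0.918 V, confirming saturation.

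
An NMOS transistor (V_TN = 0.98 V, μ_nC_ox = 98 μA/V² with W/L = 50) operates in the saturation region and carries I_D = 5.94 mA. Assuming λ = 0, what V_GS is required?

k_n = μ_nC_ox · (W/L) = 4.9 mA/V².
In saturation I_D = ½ k_n (V_GS − V_TN)², so V_GS − V_TN = √(2 I_D / k_n) = √(2 × 5.94 / 4.9) = 1.56 V.
V_GS = 0.98 + 1.56 = 2.54 V.

V_GS = 2.54 V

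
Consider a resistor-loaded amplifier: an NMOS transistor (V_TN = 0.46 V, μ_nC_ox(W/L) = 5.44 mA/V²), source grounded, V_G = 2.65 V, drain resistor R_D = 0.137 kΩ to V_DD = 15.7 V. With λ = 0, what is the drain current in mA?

I_D = 13.0 mA

V_GS = V_G = 2.65 V, so V_ov = 2.65 − 0.46 = 2.19 V.
Assume saturation: I_D = ½ k_n V_ov² = 0.5 × 5.44 × 2.19² = 13 mA, giving V_DS = V_DD − I_D R_D = 15.7 − 13 × 0.137 = 13.9 V.
V_DS = 13.9 V ≥ V_ov = 2.19 V, confirming saturation.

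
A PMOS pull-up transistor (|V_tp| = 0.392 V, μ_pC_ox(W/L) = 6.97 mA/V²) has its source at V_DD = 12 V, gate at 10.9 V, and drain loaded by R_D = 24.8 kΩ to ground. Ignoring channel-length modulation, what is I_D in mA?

V_SG = V_DD − V_G = 12 − 10.9 = 1.1 V, so V_ov = 1.1 − 0.392 = 0.708 V.
Assume saturation: I_D = ½ k_p V_ov² = 0.5 × 6.97 × 0.708² = 1.75 mA, giving V_SD = V_DD − I_D R_D = 12 − 1.75 × 24.8 = -31.3 V.
But -31.3 V < V_ov = 0.708 V, so the device is actually in triode.
In triode I_D = k_p[V_ov V_SD − ½ V_SD²] and I_D = (V_DD − V_SD)/R_D. Equating: 86.4 V_SD² − 123.4 V_SD + 12 = 0, giving V_SD = 0.105 V (the root below V_ov).
I_D = (12 − 0.105) / 24.8 = 0.48 mA.

I_D = 0.480 mA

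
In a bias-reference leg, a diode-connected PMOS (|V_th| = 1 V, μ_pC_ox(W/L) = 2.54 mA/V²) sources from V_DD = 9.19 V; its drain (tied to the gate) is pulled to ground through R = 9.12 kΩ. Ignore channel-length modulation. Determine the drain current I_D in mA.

With gate tied to drain, V_SG = V_SD ≥ V_SG − |V_th|, so the device is in saturation.
KCL at the drain: ½ k_p (V_SG − |V_th|)² = (V_DD − V_SG)/R.
Let x = V_SG − 1. Then 11.6 x² + x − 8.19 = 0, giving x = 0.799 V (positive root), so V_SG = 1.8 V.
I_D = (V_DD − V_SG)/R = (9.19 − 1.8) / 9.12 = 0.81 mA.

I_D = 0.810 mA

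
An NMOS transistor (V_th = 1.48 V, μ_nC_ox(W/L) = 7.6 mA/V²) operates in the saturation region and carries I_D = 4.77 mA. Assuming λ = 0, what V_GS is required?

V_GS = 2.60 V

In saturation I_D = ½ k_n (V_GS − V_th)², so V_GS − V_th = √(2 I_D / k_n) = √(2 × 4.77 / 7.6) = 1.12 V.
V_GS = 1.48 + 1.12 = 2.6 V.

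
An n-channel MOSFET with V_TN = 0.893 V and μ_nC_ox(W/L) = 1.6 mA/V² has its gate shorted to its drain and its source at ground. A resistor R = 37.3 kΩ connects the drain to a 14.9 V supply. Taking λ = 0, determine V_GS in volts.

V_GS = 1.56 V

With gate tied to drain, V_GS = V_DS ≥ V_GS − V_TN, so the device is in saturation.
KCL at the drain: ½ k_n (V_GS − V_TN)² = (V_DD − V_GS)/R.
Let x = V_GS − 0.893. Then 29.8 x² + x − 14.01 = 0, giving x = 0.669 V (positive root), so V_GS = 1.56 V.
I_D = (V_DD − V_GS)/R = (14.9 − 1.56) / 37.3 = 0.358 mA.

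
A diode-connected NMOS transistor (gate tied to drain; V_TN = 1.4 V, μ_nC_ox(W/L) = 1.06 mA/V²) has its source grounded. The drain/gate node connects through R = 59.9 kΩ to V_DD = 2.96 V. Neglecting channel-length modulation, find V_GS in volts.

V_GS = 1.61 V

With gate tied to drain, V_GS = V_DS ≥ V_GS − V_TN, so the device is in saturation.
KCL at the drain: ½ k_n (V_GS − V_TN)² = (V_DD − V_GS)/R.
Let x = V_GS − 1.4. Then 31.7 x² + x − 1.56 = 0, giving x = 0.206 V (positive root), so V_GS = 1.61 V.
I_D = (V_DD − V_GS)/R = (2.96 − 1.61) / 59.9 = 0.0226 mA.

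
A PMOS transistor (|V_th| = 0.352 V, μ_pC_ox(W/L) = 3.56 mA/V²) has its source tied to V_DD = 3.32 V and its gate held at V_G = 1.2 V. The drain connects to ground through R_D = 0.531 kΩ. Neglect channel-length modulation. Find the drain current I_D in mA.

V_SG = V_DD − V_G = 3.32 − 1.2 = 2.12 V, so V_ov = 2.12 − 0.352 = 1.77 V.
Assume saturation: I_D = ½ k_p V_ov² = 0.5 × 3.56 × 1.77² = 5.56 mA, giving V_SD = V_DD − I_D R_D = 3.32 − 5.56 × 0.531 = 0.366 V.
But 0.366 V < V_ov = 1.77 V, so the device is actually in triode.
In triode I_D = k_p[V_ov V_SD − ½ V_SD²] and I_D = (V_DD − V_SD)/R_D. Equating: 0.945 V_SD² − 4.342 V_SD + 3.32 = 0, giving V_SD = 0.969 V (the root below V_ov).
I_D = (3.32 − 0.969) / 0.531 = 4.43 mA.

I_D = 4.43 mA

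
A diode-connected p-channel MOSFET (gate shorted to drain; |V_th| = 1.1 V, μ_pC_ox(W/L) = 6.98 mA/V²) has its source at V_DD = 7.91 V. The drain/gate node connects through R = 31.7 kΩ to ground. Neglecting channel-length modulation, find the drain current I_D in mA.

I_D = 0.207 mA

With gate tied to drain, V_SG = V_SD ≥ V_SG − |V_th|, so the device is in saturation.
KCL at the drain: ½ k_p (V_SG − |V_th|)² = (V_DD − V_SG)/R.
Let x = V_SG − 1.1. Then 111 x² + x − 6.81 = 0, giving x = 0.244 V (positive root), so V_SG = 1.34 V.
I_D = (V_DD − V_SG)/R = (7.91 − 1.34) / 31.7 = 0.207 mA.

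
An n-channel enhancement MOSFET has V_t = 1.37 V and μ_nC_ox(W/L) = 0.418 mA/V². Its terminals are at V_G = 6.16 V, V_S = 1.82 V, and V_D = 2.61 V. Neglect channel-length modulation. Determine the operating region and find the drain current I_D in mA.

Triode; I_D = 0.850 mA

V_GS = V_G − V_S = 6.16 − 1.82 = 4.34 V; V_DS = V_D − V_S = 2.61 − 1.82 = 0.79 V.
V_ov = V_GS − V_t = 4.34 − 1.37 = 2.97 V.
Since V_DS = 0.79 V < V_ov = 2.97 V, the device is in the triode region.
I_D = k_n [V_ov · V_DS − ½ V_DS²] = 0.418 × [2.97 × 0.79 − 0.5 × 0.79²] = 0.85 mA.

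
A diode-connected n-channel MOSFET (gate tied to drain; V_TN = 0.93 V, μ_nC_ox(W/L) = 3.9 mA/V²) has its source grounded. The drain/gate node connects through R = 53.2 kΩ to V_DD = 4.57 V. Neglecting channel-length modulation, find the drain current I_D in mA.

With gate tied to drain, V_GS = V_DS ≥ V_GS − V_TN, so the device is in saturation.
KCL at the drain: ½ k_n (V_GS − V_TN)² = (V_DD − V_GS)/R.
Let x = V_GS − 0.93. Then 104 x² + x − 3.64 = 0, giving x = 0.183 V (positive root), so V_GS = 1.11 V.
I_D = (V_DD − V_GS)/R = (4.57 − 1.11) / 53.2 = 0.065 mA.

I_D = 0.0650 mA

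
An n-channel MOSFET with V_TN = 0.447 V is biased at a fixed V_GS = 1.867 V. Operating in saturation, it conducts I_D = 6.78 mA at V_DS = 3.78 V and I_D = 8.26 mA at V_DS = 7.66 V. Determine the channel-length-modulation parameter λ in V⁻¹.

λ = 0.0715 V⁻¹

With V_GS fixed, I_D ∝ (1 + λ V_DS) in saturation, so I_D2/I_D1 = (1 + λ V_DS2)/(1 + λ V_DS1).
8.26/6.78 = 1.218 = (1 + 7.66 λ)/(1 + 3.78 λ).
Solving: λ (I_D1 V_DS2 − I_D2 V_DS1) = I_D2 − I_D1, so λ = (8.26 − 6.78) / (6.78 × 7.66 − 8.26 × 3.78) = 1.48 / 20.7 = 0.0715 V⁻¹.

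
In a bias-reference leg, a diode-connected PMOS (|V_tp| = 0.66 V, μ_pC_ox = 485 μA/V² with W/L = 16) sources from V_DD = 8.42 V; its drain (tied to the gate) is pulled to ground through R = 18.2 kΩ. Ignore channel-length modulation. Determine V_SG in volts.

V_SG = 0.984 V

With gate tied to drain, V_SG = V_SD ≥ V_SG − |V_tp|, so the device is in saturation.
k_p = μ_pC_ox · (W/L) = 7.76 mA/V².
KCL at the drain: ½ k_p (V_SG − |V_tp|)² = (V_DD − V_SG)/R.
Let x = V_SG − 0.66. Then 70.6 x² + x − 7.76 = 0, giving x = 0.324 V (positive root), so V_SG = 0.984 V.
I_D = (V_DD − V_SG)/R = (8.42 − 0.984) / 18.2 = 0.409 mA.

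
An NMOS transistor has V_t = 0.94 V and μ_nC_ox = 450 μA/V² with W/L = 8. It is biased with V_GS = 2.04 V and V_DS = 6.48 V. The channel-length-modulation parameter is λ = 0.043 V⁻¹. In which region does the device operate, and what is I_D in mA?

Saturation; I_D = 2.78 mA

k_n = μ_nC_ox · (W/L) = 3.6 mA/V².
V_ov = V_GS − V_t = 2.04 − 0.94 = 1.1 V.
Since V_DS = 6.48 V ≥ V_ov = 1.1 V, the device is in saturation.
I_D = ½ k_n V_ov² (1 + λ V_DS) = 0.5 × 3.6 × 1.1² × (1 + 0.043 × 6.48) = 2.78 mA.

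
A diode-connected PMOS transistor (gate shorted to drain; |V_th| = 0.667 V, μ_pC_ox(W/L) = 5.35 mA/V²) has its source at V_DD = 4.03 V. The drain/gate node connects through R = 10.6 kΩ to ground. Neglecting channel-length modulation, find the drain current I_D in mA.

I_D = 0.286 mA

With gate tied to drain, V_SG = V_SD ≥ V_SG − |V_th|, so the device is in saturation.
KCL at the drain: ½ k_p (V_SG − |V_th|)² = (V_DD − V_SG)/R.
Let x = V_SG − 0.667. Then 28.4 x² + x − 3.363 = 0, giving x = 0.327 V (positive root), so V_SG = 0.994 V.
I_D = (V_DD − V_SG)/R = (4.03 − 0.994) / 10.6 = 0.286 mA.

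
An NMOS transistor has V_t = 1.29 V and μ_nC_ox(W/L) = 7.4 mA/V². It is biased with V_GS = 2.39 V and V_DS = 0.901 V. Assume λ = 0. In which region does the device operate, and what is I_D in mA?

Triode; I_D = 4.33 mA

V_ov = V_GS − V_t = 2.39 − 1.29 = 1.1 V.
Since V_DS = 0.901 V < V_ov = 1.1 V, the device is in the triode region.
I_D = k_n [V_ov · V_DS − ½ V_DS²] = 7.4 × [1.1 × 0.901 − 0.5 × 0.901²] = 4.33 mA.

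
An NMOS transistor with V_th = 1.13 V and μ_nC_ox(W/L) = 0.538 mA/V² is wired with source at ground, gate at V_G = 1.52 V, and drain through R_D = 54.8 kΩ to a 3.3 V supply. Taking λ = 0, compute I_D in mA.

V_GS = V_G = 1.52 V, so V_ov = 1.52 − 1.13 = 0.39 V.
Assume saturation: I_D = ½ k_n V_ov² = 0.5 × 0.538 × 0.39² = 0.0409 mA, giving V_DS = V_DD − I_D R_D = 3.3 − 0.0409 × 54.8 = 1.06 V.
V_DS = 1.06 V ≥ V_ov = 0.39 V, confirming saturation.

I_D = 0.0409 mA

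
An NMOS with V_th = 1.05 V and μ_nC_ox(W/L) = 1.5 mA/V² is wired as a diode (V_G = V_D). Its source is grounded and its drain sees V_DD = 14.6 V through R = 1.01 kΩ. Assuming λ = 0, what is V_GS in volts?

V_GS = 4.67 V

With gate tied to drain, V_GS = V_DS ≥ V_GS − V_th, so the device is in saturation.
KCL at the drain: ½ k_n (V_GS − V_th)² = (V_DD − V_GS)/R.
Let x = V_GS − 1.05. Then 0.758 x² + x − 13.55 = 0, giving x = 3.62 V (positive root), so V_GS = 4.67 V.
I_D = (V_DD − V_GS)/R = (14.6 − 4.67) / 1.01 = 9.83 mA.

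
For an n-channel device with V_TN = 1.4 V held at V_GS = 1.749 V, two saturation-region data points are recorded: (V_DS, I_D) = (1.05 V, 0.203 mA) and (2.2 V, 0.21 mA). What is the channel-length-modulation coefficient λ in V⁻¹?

λ = 0.0310 V⁻¹

With V_GS fixed, I_D ∝ (1 + λ V_DS) in saturation, so I_D2/I_D1 = (1 + λ V_DS2)/(1 + λ V_DS1).
0.21/0.203 = 1.034 = (1 + 2.2 λ)/(1 + 1.05 λ).
Solving: λ (I_D1 V_DS2 − I_D2 V_DS1) = I_D2 − I_D1, so λ = (0.21 − 0.203) / (0.203 × 2.2 − 0.21 × 1.05) = 0.007 / 0.226 = 0.031 V⁻¹.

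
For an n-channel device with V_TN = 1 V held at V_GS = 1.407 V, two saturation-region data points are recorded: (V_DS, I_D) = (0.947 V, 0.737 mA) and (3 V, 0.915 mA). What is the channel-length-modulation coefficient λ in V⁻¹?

With V_GS fixed, I_D ∝ (1 + λ V_DS) in saturation, so I_D2/I_D1 = (1 + λ V_DS2)/(1 + λ V_DS1).
0.915/0.737 = 1.242 = (1 + 3 λ)/(1 + 0.947 λ).
Solving: λ (I_D1 V_DS2 − I_D2 V_DS1) = I_D2 − I_D1, so λ = (0.915 − 0.737) / (0.737 × 3 − 0.915 × 0.947) = 0.178 / 1.34 = 0.132 V⁻¹.

λ = 0.132 V⁻¹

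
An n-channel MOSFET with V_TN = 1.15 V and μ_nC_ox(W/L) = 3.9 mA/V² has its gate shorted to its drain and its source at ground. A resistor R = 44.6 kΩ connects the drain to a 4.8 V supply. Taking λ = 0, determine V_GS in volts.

With gate tied to drain, V_GS = V_DS ≥ V_GS − V_TN, so the device is in saturation.
KCL at the drain: ½ k_n (V_GS − V_TN)² = (V_DD − V_GS)/R.
Let x = V_GS − 1.15. Then 87 x² + x − 3.65 = 0, giving x = 0.199 V (positive root), so V_GS = 1.35 V.
I_D = (V_DD − V_GS)/R = (4.8 − 1.35) / 44.6 = 0.0774 mA.

V_GS = 1.35 V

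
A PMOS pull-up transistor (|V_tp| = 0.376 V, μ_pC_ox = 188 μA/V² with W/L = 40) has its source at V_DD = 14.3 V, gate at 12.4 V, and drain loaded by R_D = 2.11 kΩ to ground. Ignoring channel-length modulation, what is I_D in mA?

I_D = 6.43 mA

V_SG = V_DD − V_G = 14.3 − 12.4 = 1.9 V, so V_ov = 1.9 − 0.376 = 1.52 V.
k_p = μ_pC_ox · (W/L) = 7.52 mA/V².
Assume saturation: I_D = ½ k_p V_ov² = 0.5 × 7.52 × 1.52² = 8.73 mA, giving V_SD = V_DD − I_D R_D = 14.3 − 8.73 × 2.11 = -4.13 V.
But -4.13 V < V_ov = 1.52 V, so the device is actually in triode.
In triode I_D = k_p[V_ov V_SD − ½ V_SD²] and I_D = (V_DD − V_SD)/R_D. Equating: 7.93 V_SD² − 25.18 V_SD + 14.3 = 0, giving V_SD = 0.741 V (the root below V_ov).
I_D = (14.3 − 0.741) / 2.11 = 6.43 mA.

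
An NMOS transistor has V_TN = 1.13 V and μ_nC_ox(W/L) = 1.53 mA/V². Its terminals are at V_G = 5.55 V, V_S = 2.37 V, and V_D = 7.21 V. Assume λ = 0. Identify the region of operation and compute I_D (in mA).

Saturation; I_D = 3.21 mA

V_GS = V_G − V_S = 5.55 − 2.37 = 3.18 V; V_DS = V_D − V_S = 7.21 − 2.37 = 4.84 V.
V_ov = V_GS − V_TN = 3.18 − 1.13 = 2.05 V.
Since V_DS = 4.84 V ≥ V_ov = 2.05 V, the device is in saturation.
I_D = ½ k_n V_ov² = 0.5 × 1.53 × 2.05² = 3.21 mA.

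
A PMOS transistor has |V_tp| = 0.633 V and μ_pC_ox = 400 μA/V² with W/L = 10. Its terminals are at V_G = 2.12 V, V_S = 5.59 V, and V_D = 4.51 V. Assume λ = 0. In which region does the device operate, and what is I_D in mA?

V_SG = V_S − V_G = 5.59 − 2.12 = 3.47 V; V_SD = V_S − V_D = 5.59 − 4.51 = 1.08 V.
k_p = μ_pC_ox · (W/L) = 4 mA/V².
V_ov = V_SG − |V_tp| = 3.47 − 0.633 = 2.84 V.
Since V_SD = 1.08 V < V_ov = 2.84 V, the device is in the triode region.
I_D = k_p [V_ov · V_SD − ½ V_SD²] = 4 × [2.84 × 1.08 − 0.5 × 1.08²] = 9.92 mA.

Triode; I_D = 9.92 mA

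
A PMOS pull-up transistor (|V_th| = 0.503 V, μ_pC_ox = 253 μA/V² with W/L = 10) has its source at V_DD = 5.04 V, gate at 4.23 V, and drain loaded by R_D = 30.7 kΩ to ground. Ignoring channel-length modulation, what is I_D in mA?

V_SG = V_DD − V_G = 5.04 − 4.23 = 0.81 V, so V_ov = 0.81 − 0.503 = 0.307 V.
k_p = μ_pC_ox · (W/L) = 2.53 mA/V².
Assume saturation: I_D = ½ k_p V_ov² = 0.5 × 2.53 × 0.307² = 0.119 mA, giving V_SD = V_DD − I_D R_D = 5.04 − 0.119 × 30.7 = 1.38 V.
V_SD = 1.38 V ≥ V_ov = 0.307 V, confirming saturation.

I_D = 0.119 mA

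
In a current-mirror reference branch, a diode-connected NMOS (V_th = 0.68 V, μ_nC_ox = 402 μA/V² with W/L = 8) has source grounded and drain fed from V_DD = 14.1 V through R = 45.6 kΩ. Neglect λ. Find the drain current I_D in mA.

I_D = 0.285 mA

With gate tied to drain, V_GS = V_DS ≥ V_GS − V_th, so the device is in saturation.
k_n = μ_nC_ox · (W/L) = 3.216 mA/V².
KCL at the drain: ½ k_n (V_GS − V_th)² = (V_DD − V_GS)/R.
Let x = V_GS − 0.68. Then 73.3 x² + x − 13.42 = 0, giving x = 0.421 V (positive root), so V_GS = 1.1 V.
I_D = (V_DD − V_GS)/R = (14.1 − 1.1) / 45.6 = 0.285 mA.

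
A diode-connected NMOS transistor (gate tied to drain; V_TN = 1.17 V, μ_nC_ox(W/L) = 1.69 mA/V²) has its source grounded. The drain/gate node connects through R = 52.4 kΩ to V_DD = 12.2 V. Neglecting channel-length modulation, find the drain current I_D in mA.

With gate tied to drain, V_GS = V_DS ≥ V_GS − V_TN, so the device is in saturation.
KCL at the drain: ½ k_n (V_GS − V_TN)² = (V_DD − V_GS)/R.
Let x = V_GS − 1.17. Then 44.3 x² + x − 11.03 = 0, giving x = 0.488 V (positive root), so V_GS = 1.66 V.
I_D = (V_DD − V_GS)/R = (12.2 − 1.66) / 52.4 = 0.201 mA.

I_D = 0.201 mA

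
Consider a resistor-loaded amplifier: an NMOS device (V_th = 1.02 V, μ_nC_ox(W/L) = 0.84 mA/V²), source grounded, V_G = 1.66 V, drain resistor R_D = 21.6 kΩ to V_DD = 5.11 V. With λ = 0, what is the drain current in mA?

V_GS = V_G = 1.66 V, so V_ov = 1.66 − 1.02 = 0.64 V.
Assume saturation: I_D = ½ k_n V_ov² = 0.5 × 0.84 × 0.64² = 0.172 mA, giving V_DS = V_DD − I_D R_D = 5.11 − 0.172 × 21.6 = 1.39 V.
V_DS = 1.39 V ≥ V_ov = 0.64 V, confirming saturation.

I_D = 0.172 mA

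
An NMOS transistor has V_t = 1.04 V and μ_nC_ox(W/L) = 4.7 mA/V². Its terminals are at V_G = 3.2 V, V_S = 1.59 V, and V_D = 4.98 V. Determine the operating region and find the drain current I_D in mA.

Saturation; I_D = 0.764 mA

V_GS = V_G − V_S = 3.2 − 1.59 = 1.61 V; V_DS = V_D − V_S = 4.98 − 1.59 = 3.39 V.
V_ov = V_GS − V_t = 1.61 − 1.04 = 0.57 V.
Since V_DS = 3.39 V ≥ V_ov = 0.57 V, the device is in saturation.
I_D = ½ k_n V_ov² = 0.5 × 4.7 × 0.57² = 0.764 mA.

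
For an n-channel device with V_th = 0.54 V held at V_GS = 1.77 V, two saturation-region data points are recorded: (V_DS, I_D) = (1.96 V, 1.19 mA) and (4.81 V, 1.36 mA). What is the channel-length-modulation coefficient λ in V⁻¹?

λ = 0.0556 V⁻¹

With V_GS fixed, I_D ∝ (1 + λ V_DS) in saturation, so I_D2/I_D1 = (1 + λ V_DS2)/(1 + λ V_DS1).
1.36/1.19 = 1.143 = (1 + 4.81 λ)/(1 + 1.96 λ).
Solving: λ (I_D1 V_DS2 − I_D2 V_DS1) = I_D2 − I_D1, so λ = (1.36 − 1.19) / (1.19 × 4.81 − 1.36 × 1.96) = 0.17 / 3.06 = 0.0556 V⁻¹.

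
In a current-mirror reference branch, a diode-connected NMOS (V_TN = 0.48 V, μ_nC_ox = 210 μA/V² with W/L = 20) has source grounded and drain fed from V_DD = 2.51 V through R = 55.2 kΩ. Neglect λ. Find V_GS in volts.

With gate tied to drain, V_GS = V_DS ≥ V_GS − V_TN, so the device is in saturation.
k_n = μ_nC_ox · (W/L) = 4.2 mA/V².
KCL at the drain: ½ k_n (V_GS − V_TN)² = (V_DD − V_GS)/R.
Let x = V_GS − 0.48. Then 116 x² + x − 2.03 = 0, giving x = 0.128 V (positive root), so V_GS = 0.608 V.
I_D = (V_DD − V_GS)/R = (2.51 − 0.608) / 55.2 = 0.0345 mA.

V_GS = 0.608 V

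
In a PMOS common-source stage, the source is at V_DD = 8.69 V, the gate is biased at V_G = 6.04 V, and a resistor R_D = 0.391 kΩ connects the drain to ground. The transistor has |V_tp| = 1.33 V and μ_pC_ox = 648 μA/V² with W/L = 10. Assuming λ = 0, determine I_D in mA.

I_D = 5.65 mA

V_SG = V_DD − V_G = 8.69 − 6.04 = 2.65 V, so V_ov = 2.65 − 1.33 = 1.32 V.
k_p = μ_pC_ox · (W/L) = 6.48 mA/V².
Assume saturation: I_D = ½ k_p V_ov² = 0.5 × 6.48 × 1.32² = 5.65 mA, giving V_SD = V_DD − I_D R_D = 8.69 − 5.65 × 0.391 = 6.48 V.
V_SD = 6.48 V ≥ V_ov = 1.32 V, confirming saturation.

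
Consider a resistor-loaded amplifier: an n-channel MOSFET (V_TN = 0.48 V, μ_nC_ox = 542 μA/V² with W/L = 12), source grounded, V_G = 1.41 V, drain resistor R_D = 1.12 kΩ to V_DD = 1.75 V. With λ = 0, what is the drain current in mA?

I_D = 1.33 mA

V_GS = V_G = 1.41 V, so V_ov = 1.41 − 0.48 = 0.93 V.
k_n = μ_nC_ox · (W/L) = 6.504 mA/V².
Assume saturation: I_D = ½ k_n V_ov² = 0.5 × 6.504 × 0.93² = 2.81 mA, giving V_DS = V_DD − I_D R_D = 1.75 − 2.81 × 1.12 = -1.4 V.
But -1.4 V < V_ov = 0.93 V, so the device is actually in triode.
In triode I_D = k_n[V_ov V_DS − ½ V_DS²] and I_D = (V_DD − V_DS)/R_D. Equating: 3.64 V_DS² − 7.775 V_DS + 1.75 = 0, giving V_DS = 0.256 V (the root below V_ov).
I_D = (1.75 − 0.256) / 1.12 = 1.33 mA.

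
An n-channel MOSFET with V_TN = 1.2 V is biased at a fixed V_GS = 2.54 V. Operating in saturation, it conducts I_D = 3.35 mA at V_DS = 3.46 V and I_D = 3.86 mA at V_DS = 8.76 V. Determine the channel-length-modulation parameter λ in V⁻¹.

λ = 0.0319 V⁻¹

With V_GS fixed, I_D ∝ (1 + λ V_DS) in saturation, so I_D2/I_D1 = (1 + λ V_DS2)/(1 + λ V_DS1).
3.86/3.35 = 1.152 = (1 + 8.76 λ)/(1 + 3.46 λ).
Solving: λ (I_D1 V_DS2 − I_D2 V_DS1) = I_D2 − I_D1, so λ = (3.86 − 3.35) / (3.35 × 8.76 − 3.86 × 3.46) = 0.51 / 16 = 0.0319 V⁻¹.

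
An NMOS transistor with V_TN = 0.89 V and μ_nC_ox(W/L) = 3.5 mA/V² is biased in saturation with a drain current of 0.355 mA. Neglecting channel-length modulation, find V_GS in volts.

V_GS = 1.34 V

In saturation I_D = ½ k_n (V_GS − V_TN)², so V_GS − V_TN = √(2 I_D / k_n) = √(2 × 0.355 / 3.5) = 0.45 V.
V_GS = 0.89 + 0.45 = 1.34 V.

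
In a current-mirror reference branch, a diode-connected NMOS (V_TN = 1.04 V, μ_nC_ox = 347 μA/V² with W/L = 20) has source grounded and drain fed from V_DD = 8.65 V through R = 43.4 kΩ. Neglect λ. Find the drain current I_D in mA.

I_D = 0.170 mA

With gate tied to drain, V_GS = V_DS ≥ V_GS − V_TN, so the device is in saturation.
k_n = μ_nC_ox · (W/L) = 6.94 mA/V².
KCL at the drain: ½ k_n (V_GS − V_TN)² = (V_DD − V_GS)/R.
Let x = V_GS − 1.04. Then 151 x² + x − 7.61 = 0, giving x = 0.221 V (positive root), so V_GS = 1.26 V.
I_D = (V_DD − V_GS)/R = (8.65 − 1.26) / 43.4 = 0.17 mA.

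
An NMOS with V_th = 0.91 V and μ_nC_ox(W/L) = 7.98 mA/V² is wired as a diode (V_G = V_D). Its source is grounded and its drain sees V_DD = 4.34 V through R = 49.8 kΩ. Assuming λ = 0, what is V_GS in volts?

V_GS = 1.04 V

With gate tied to drain, V_GS = V_DS ≥ V_GS − V_th, so the device is in saturation.
KCL at the drain: ½ k_n (V_GS − V_th)² = (V_DD − V_GS)/R.
Let x = V_GS − 0.91. Then 199 x² + x − 3.43 = 0, giving x = 0.129 V (positive root), so V_GS = 1.04 V.
I_D = (V_DD − V_GS)/R = (4.34 − 1.04) / 49.8 = 0.0663 mA.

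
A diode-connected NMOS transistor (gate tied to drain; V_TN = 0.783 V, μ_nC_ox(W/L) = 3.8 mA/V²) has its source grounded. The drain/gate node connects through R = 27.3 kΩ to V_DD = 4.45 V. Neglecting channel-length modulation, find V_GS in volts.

With gate tied to drain, V_GS = V_DS ≥ V_GS − V_TN, so the device is in saturation.
KCL at the drain: ½ k_n (V_GS − V_TN)² = (V_DD − V_GS)/R.
Let x = V_GS − 0.783. Then 51.9 x² + x − 3.667 = 0, giving x = 0.256 V (positive root), so V_GS = 1.04 V.
I_D = (V_DD − V_GS)/R = (4.45 − 1.04) / 27.3 = 0.125 mA.

V_GS = 1.04 V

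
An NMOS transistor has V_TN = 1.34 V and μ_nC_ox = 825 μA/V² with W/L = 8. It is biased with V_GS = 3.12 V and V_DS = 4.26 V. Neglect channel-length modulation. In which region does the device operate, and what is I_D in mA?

Saturation; I_D = 10.5 mA

k_n = μ_nC_ox · (W/L) = 6.6 mA/V².
V_ov = V_GS − V_TN = 3.12 − 1.34 = 1.78 V.
Since V_DS = 4.26 V ≥ V_ov = 1.78 V, the device is in saturation.
I_D = ½ k_n V_ov² = 0.5 × 6.6 × 1.78² = 10.5 mA.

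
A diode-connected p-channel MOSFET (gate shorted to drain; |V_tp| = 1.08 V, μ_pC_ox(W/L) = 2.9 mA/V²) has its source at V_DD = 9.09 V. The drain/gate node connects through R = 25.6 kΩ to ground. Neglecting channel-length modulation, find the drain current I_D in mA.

I_D = 0.295 mA

With gate tied to drain, V_SG = V_SD ≥ V_SG − |V_tp|, so the device is in saturation.
KCL at the drain: ½ k_p (V_SG − |V_tp|)² = (V_DD − V_SG)/R.
Let x = V_SG − 1.08. Then 37.1 x² + x − 8.01 = 0, giving x = 0.451 V (positive root), so V_SG = 1.53 V.
I_D = (V_DD − V_SG)/R = (9.09 − 1.53) / 25.6 = 0.295 mA.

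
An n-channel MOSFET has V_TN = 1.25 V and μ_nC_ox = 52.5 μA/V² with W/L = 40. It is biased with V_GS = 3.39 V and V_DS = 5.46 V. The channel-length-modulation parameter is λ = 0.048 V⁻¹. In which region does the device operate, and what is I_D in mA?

k_n = μ_nC_ox · (W/L) = 2.1 mA/V².
V_ov = V_GS − V_TN = 3.39 − 1.25 = 2.14 V.
Since V_DS = 5.46 V ≥ V_ov = 2.14 V, the device is in saturation.
I_D = ½ k_n V_ov² (1 + λ V_DS) = 0.5 × 2.1 × 2.14² × (1 + 0.048 × 5.46) = 6.07 mA.

Saturation; I_D = 6.07 mA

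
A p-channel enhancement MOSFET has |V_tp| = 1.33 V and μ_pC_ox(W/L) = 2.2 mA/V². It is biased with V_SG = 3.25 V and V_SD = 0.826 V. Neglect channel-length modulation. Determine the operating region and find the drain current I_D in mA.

Triode; I_D = 2.74 mA

V_ov = V_SG − |V_tp| = 3.25 − 1.33 = 1.92 V.
Since V_SD = 0.826 V < V_ov = 1.92 V, the device is in the triode region.
I_D = k_p [V_ov · V_SD − ½ V_SD²] = 2.2 × [1.92 × 0.826 − 0.5 × 0.826²] = 2.74 mA.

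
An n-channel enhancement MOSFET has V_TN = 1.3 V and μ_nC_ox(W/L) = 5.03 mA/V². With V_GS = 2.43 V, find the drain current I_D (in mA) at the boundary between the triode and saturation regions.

At the boundary V_DS = V_ov = V_GS − V_TN = 2.43 − 1.3 = 1.13 V.
I_D = ½ k_n V_ov² = 0.5 × 5.03 × 1.13² = 3.21 mA.

I_D = 3.21 mA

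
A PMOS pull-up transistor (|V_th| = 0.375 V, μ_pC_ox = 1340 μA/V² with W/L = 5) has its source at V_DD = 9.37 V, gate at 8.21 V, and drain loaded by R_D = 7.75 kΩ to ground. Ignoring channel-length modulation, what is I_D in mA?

V_SG = V_DD − V_G = 9.37 − 8.21 = 1.16 V, so V_ov = 1.16 − 0.375 = 0.785 V.
k_p = μ_pC_ox · (W/L) = 6.7 mA/V².
Assume saturation: I_D = ½ k_p V_ov² = 0.5 × 6.7 × 0.785² = 2.06 mA, giving V_SD = V_DD − I_D R_D = 9.37 − 2.06 × 7.75 = -6.63 V.
But -6.63 V < V_ov = 0.785 V, so the device is actually in triode.
In triode I_D = k_p[V_ov V_SD − ½ V_SD²] and I_D = (V_DD − V_SD)/R_D. Equating: 26 V_SD² − 41.76 V_SD + 9.37 = 0, giving V_SD = 0.27 V (the root below V_ov).
I_D = (9.37 − 0.27) / 7.75 = 1.17 mA.

I_D = 1.17 mA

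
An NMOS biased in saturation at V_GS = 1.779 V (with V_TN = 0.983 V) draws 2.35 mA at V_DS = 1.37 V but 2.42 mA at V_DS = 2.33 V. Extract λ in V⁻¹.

With V_GS fixed, I_D ∝ (1 + λ V_DS) in saturation, so I_D2/I_D1 = (1 + λ V_DS2)/(1 + λ V_DS1).
2.42/2.35 = 1.03 = (1 + 2.33 λ)/(1 + 1.37 λ).
Solving: λ (I_D1 V_DS2 − I_D2 V_DS1) = I_D2 − I_D1, so λ = (2.42 − 2.35) / (2.35 × 2.33 − 2.42 × 1.37) = 0.07 / 2.16 = 0.0324 V⁻¹.

λ = 0.0324 V⁻¹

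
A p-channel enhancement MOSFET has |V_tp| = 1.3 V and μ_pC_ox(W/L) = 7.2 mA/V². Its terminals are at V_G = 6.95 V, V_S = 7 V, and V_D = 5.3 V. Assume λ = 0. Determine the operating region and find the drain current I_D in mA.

V_SG = V_S − V_G = 7 − 6.95 = 0.05 V; V_SD = V_S − V_D = 7 − 5.3 = 1.7 V.
V_SG = 0.05 V < |V_tp| = 1.3 V, so the transistor is in cutoff.

Cutoff; I_D = 0 mA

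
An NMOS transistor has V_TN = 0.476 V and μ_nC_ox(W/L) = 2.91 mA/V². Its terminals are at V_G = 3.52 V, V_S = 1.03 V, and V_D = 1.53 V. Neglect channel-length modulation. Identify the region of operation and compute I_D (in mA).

Triode; I_D = 2.57 mA

V_GS = V_G − V_S = 3.52 − 1.03 = 2.49 V; V_DS = V_D − V_S = 1.53 − 1.03 = 0.5 V.
V_ov = V_GS − V_TN = 2.49 − 0.476 = 2.01 V.
Since V_DS = 0.5 V < V_ov = 2.01 V, the device is in the triode region.
I_D = k_n [V_ov · V_DS − ½ V_DS²] = 2.91 × [2.01 × 0.5 − 0.5 × 0.5²] = 2.57 mA.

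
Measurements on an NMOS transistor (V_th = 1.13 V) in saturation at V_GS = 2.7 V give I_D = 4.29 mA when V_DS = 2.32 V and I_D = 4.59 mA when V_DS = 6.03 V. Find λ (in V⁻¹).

With V_GS fixed, I_D ∝ (1 + λ V_DS) in saturation, so I_D2/I_D1 = (1 + λ V_DS2)/(1 + λ V_DS1).
4.59/4.29 = 1.07 = (1 + 6.03 λ)/(1 + 2.32 λ).
Solving: λ (I_D1 V_DS2 − I_D2 V_DS1) = I_D2 − I_D1, so λ = (4.59 − 4.29) / (4.29 × 6.03 − 4.59 × 2.32) = 0.3 / 15.2 = 0.0197 V⁻¹.

λ = 0.0197 V⁻¹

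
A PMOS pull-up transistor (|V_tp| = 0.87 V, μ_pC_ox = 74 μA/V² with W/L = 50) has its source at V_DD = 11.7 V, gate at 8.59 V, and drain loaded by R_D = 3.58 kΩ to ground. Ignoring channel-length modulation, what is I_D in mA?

V_SG = V_DD − V_G = 11.7 − 8.59 = 3.11 V, so V_ov = 3.11 − 0.87 = 2.24 V.
k_p = μ_pC_ox · (W/L) = 3.7 mA/V².
Assume saturation: I_D = ½ k_p V_ov² = 0.5 × 3.7 × 2.24² = 9.28 mA, giving V_SD = V_DD − I_D R_D = 11.7 − 9.28 × 3.58 = -21.5 V.
But -21.5 V < V_ov = 2.24 V, so the device is actually in triode.
In triode I_D = k_p[V_ov V_SD − ½ V_SD²] and I_D = (V_DD − V_SD)/R_D. Equating: 6.62 V_SD² − 30.67 V_SD + 11.7 = 0, giving V_SD = 0.419 V (the root below V_ov).
I_D = (11.7 − 0.419) / 3.58 = 3.15 mA.

I_D = 3.15 mA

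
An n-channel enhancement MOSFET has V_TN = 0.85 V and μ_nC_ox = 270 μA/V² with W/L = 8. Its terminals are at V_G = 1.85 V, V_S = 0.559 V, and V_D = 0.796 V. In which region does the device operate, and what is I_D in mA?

V_GS = V_G − V_S = 1.85 − 0.559 = 1.29 V; V_DS = V_D − V_S = 0.796 − 0.559 = 0.237 V.
k_n = μ_nC_ox · (W/L) = 2.16 mA/V².
V_ov = V_GS − V_TN = 1.29 − 0.85 = 0.441 V.
Since V_DS = 0.237 V < V_ov = 0.441 V, the device is in the triode region.
I_D = k_n [V_ov · V_DS − ½ V_DS²] = 2.16 × [0.441 × 0.237 − 0.5 × 0.237²] = 0.165 mA.

Triode; I_D = 0.165 mA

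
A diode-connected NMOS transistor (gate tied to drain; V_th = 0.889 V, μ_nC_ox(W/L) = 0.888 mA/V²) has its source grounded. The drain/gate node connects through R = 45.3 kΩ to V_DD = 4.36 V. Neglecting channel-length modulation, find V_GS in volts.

V_GS = 1.28 V

With gate tied to drain, V_GS = V_DS ≥ V_GS − V_th, so the device is in saturation.
KCL at the drain: ½ k_n (V_GS − V_th)² = (V_DD − V_GS)/R.
Let x = V_GS − 0.889. Then 20.1 x² + x − 3.471 = 0, giving x = 0.391 V (positive root), so V_GS = 1.28 V.
I_D = (V_DD − V_GS)/R = (4.36 − 1.28) / 45.3 = 0.068 mA.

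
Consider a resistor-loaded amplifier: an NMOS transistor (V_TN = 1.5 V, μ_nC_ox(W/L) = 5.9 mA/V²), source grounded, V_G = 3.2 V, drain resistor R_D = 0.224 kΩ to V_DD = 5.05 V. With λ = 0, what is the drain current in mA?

I_D = 8.53 mA

V_GS = V_G = 3.2 V, so V_ov = 3.2 − 1.5 = 1.7 V.
Assume saturation: I_D = ½ k_n V_ov² = 0.5 × 5.9 × 1.7² = 8.53 mA, giving V_DS = V_DD − I_D R_D = 5.05 − 8.53 × 0.224 = 3.14 V.
V_DS = 3.14 V ≥ V_ov = 1.7 V, confirming saturation.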